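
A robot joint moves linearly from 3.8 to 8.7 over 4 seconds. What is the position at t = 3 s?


s = t/T = 3/4 = 0.75
p(t) = p0 + (pf-p0)*s
= 3.8 + (8.7 - 3.8) * 0.75
= 7.475


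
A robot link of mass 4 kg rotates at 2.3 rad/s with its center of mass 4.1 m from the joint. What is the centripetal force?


F = m * omega^2 * r
= 4 * 2.3^2 * 4.1
= 4 * 5.29 * 4.1
= 86.756 N


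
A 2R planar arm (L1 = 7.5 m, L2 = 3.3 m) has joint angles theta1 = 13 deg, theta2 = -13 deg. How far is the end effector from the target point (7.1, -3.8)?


End effector via forward kinematics:
x = L1*cos(t1) + L2*cos(t1+t2) = 10.6078
y = L1*sin(t1) + L2*sin(t1+t2) = 1.6871
Distance to target:
d = sqrt((7.1 - 10.6078)^2 + (-3.8 - 1.6871)^2)
= sqrt(12.3045 + 30.1086)
= 6.5125 m


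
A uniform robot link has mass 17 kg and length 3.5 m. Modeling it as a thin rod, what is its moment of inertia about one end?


I = (1/3) * m * L^2
= (1/3) * 17 * 3.5^2
= 0.333333 * 17 * 12.25
= 69.4167 kg*m^2


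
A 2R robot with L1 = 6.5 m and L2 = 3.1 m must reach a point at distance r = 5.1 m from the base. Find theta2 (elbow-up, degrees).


cos(theta2) = (r^2 - L1^2 - L2^2) / (2*L1*L2)
cos(theta2) = (26.01 - 42.25 - 9.61) / 40.3
cos(theta2) = -0.641439
theta2 = 129.8992 degrees


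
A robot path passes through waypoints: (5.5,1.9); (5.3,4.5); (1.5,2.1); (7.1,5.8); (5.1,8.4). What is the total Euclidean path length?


Segment lengths:
  seg1 = sqrt((-0.2)^2 + (2.6)^2) = 2.6077
  seg2 = sqrt((-3.8)^2 + (-2.4)^2) = 4.4944
  seg3 = sqrt((5.6)^2 + (3.7)^2) = 6.7119
  seg4 = sqrt((-2.0)^2 + (2.6)^2) = 3.2802
Total = 17.0943


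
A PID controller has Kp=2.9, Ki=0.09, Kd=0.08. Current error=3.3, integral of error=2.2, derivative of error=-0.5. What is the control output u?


u = Kp*e + Ki*int(e) + Kd*de/dt
= 2.9*3.3 + 0.09*2.2 + 0.08*(-0.5)
= 9.57 + 0.198 + -0.04
= 9.728


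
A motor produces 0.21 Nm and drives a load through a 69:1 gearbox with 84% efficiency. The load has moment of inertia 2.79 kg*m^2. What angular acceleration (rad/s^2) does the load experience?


tau_out = tau_motor * N * eta
= 0.21 * 69 * 0.84 = 12.1716 Nm
alpha = tau_out / I = 12.1716 / 2.79
= 4.3626 rad/s^2


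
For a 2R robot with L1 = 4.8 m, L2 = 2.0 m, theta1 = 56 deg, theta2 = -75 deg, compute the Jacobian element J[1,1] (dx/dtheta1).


J[1,1] = -L1*sin(t1) - L2*sin(t1+t2)
= -4.8*sin(56) - 2.0*sin(-19)
= -3.3282


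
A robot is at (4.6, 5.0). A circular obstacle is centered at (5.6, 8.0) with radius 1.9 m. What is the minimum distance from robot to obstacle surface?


center_dist = sqrt((4.6-5.6)^2 + (5.0-8.0)^2)
= sqrt(1.0 + 9.0)
= 3.1623
min_dist = center_dist - radius = 3.1623 - 1.9 = 1.2623 m


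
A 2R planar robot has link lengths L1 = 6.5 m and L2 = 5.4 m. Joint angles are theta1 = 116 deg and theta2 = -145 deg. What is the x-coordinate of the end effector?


Convert angles to radians: theta1 = 2.0246, theta2 = -2.5307
x = L1*cos(theta1) + L2*cos(theta1+theta2)
x = -2.8494 + 4.7229
x = 1.8735


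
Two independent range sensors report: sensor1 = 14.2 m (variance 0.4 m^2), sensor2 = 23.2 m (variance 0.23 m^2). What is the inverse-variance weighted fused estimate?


w1 = (1/var1) / (1/var1 + 1/var2)
   = 2.5 / (2.5 + 4.3478) = 0.3651
w2 = 1 - w1 = 0.6349
fused = w1*s1 + w2*s2 = 5.1841 + 14.7302
= 19.9143 m


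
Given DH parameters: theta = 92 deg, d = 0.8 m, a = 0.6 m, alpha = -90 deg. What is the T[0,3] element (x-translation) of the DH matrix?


T[0,3] = a * cos(theta)
= 0.6 * cos(92 deg)
= 0.6 * -0.0349
= -0.0209


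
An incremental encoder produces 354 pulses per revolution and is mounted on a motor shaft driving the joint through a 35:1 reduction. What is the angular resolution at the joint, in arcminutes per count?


counts per rev = 354
effective counts at joint = 354 * 35 = 12390
resolution = 360*60 / 12390
= 1.7433 arcmin/count


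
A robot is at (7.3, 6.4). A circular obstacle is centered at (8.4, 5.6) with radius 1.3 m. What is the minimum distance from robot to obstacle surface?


center_dist = sqrt((7.3-8.4)^2 + (6.4-5.6)^2)
= sqrt(1.21 + 0.64)
= 1.3601
min_dist = center_dist - radius = 1.3601 - 1.3 = 0.0601 m


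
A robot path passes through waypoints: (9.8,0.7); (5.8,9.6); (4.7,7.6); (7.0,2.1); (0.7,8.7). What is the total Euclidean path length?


Segment lengths:
  seg1 = sqrt((-4.0)^2 + (8.9)^2) = 9.7576
  seg2 = sqrt((-1.1)^2 + (-2.0)^2) = 2.2825
  seg3 = sqrt((2.3)^2 + (-5.5)^2) = 5.9615
  seg4 = sqrt((-6.3)^2 + (6.6)^2) = 9.1241
Total = 27.1258


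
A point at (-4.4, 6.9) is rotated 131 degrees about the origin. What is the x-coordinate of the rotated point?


x' = x*cos(theta) - y*sin(theta)
cos(131 deg) = -0.6561, sin(131 deg) = 0.7547
x' = -4.4 * -0.6561 - 6.9 * 0.7547
= 2.8867 - 5.2075
= -2.3208


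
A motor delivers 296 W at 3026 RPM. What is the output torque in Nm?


omega = 3026 * 2*pi/60 = 316.882 rad/s
tau = P / omega = 296 / 316.882
= 0.9341 Nm


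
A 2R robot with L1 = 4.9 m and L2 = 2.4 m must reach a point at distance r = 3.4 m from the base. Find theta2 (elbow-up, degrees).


cos(theta2) = (r^2 - L1^2 - L2^2) / (2*L1*L2)
cos(theta2) = (11.56 - 24.01 - 5.76) / 23.52
cos(theta2) = -0.774235
theta2 = 140.7357 degrees


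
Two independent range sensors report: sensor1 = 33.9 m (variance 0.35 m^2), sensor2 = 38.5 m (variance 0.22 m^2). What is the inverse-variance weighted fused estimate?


w1 = (1/var1) / (1/var1 + 1/var2)
   = 2.8571 / (2.8571 + 4.5455) = 0.386
w2 = 1 - w1 = 0.614
fused = w1*s1 + w2*s2 = 13.0842 + 23.6404
= 36.7246 m


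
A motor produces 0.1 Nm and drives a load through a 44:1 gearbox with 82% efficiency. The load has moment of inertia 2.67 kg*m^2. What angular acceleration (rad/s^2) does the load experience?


tau_out = tau_motor * N * eta
= 0.1 * 44 * 0.82 = 3.608 Nm
alpha = tau_out / I = 3.608 / 2.67
= 1.3513 rad/s^2


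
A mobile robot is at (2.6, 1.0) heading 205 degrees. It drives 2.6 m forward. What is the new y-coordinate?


y_new = y0 + d*sin(theta)
= 1.0 + 2.6*sin(205)
= 1.0 + -1.0988
= -0.0988


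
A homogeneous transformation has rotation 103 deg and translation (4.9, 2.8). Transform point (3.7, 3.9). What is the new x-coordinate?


x' = cos(theta)*px - sin(theta)*py + tx
= -0.225*3.7 - 0.9744*3.9 + 4.9
= 0.2676


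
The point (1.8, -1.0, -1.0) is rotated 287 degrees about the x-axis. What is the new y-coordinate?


Rotation about x-axis: y' = y*cos(theta) - z*sin(theta)
= -1.0 * 0.2924 - -1.0 * -0.9563
= -1.2487


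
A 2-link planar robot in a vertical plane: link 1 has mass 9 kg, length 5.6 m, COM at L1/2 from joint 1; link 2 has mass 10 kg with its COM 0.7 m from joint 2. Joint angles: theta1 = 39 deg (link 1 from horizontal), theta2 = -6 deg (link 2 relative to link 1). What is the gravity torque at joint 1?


Horizontal distance from joint 1 to link-1 COM:
  x_c1 = (L1/2)*cos(t1) = 2.8 * 0.7771 = 2.176 m
Horizontal distance from joint 1 to link-2 COM:
  x_c2 = L1*cos(t1) + Lc2*cos(t1+t2)
       = 5.6*0.7771 + 0.7*0.8387 = 4.9391 m
tau1 = m1*g*x_c1 + m2*g*x_c2
     = 9*9.81*2.176 + 10*9.81*4.9391
     = 192.1198 + 484.5244
     = 676.6442 Nm


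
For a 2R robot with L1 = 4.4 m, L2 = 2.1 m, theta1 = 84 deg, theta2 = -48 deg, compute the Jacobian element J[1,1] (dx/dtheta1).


J[1,1] = -L1*sin(t1) - L2*sin(t1+t2)
= -4.4*sin(84) - 2.1*sin(36)
= -5.6102


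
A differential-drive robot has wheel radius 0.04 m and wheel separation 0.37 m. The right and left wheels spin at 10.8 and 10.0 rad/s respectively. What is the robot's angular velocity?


vR = r*wR = 0.04*10.8 = 0.432 m/s
vL = r*wL = 0.04*10.0 = 0.4 m/s
v = (vR+vL)/2 = 0.416 m/s
omega = (vR-vL)/L = 0.0865 rad/s
angular velocity = 0.0865 rad/s


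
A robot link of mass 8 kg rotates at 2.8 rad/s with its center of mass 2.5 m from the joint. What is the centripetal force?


F = m * omega^2 * r
= 8 * 2.8^2 * 2.5
= 8 * 7.84 * 2.5
= 156.8 N


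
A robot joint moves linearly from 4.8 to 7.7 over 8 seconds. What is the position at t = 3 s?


s = t/T = 3/8 = 0.375
p(t) = p0 + (pf-p0)*s
= 4.8 + (7.7 - 4.8) * 0.375
= 5.8875


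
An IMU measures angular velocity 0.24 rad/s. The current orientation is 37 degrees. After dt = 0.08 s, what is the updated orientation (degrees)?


delta_theta = w * dt = 0.24 * 0.08 = 0.0192 rad
= 1.1001 deg
theta_new = 37 + 1.1001 = 38.1001 deg


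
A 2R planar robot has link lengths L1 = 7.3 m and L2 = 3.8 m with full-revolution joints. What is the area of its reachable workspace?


r_max = L1 + L2 = 11.1 m
r_min = |L1 - L2| = 3.5 m
Area = pi*(r_max^2 - r_min^2)
= pi*(123.21 - 12.25)
= pi * 110.96
= 348.5911 m^2


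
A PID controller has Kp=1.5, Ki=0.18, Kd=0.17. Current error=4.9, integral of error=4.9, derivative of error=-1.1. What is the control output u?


u = Kp*e + Ki*int(e) + Kd*de/dt
= 1.5*4.9 + 0.18*4.9 + 0.17*(-1.1)
= 7.35 + 0.882 + -0.187
= 8.045


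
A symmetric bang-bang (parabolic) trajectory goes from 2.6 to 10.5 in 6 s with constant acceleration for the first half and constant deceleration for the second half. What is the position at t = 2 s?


Symmetric rest-to-rest: each phase covers (pf-p0)/2 in time T/2. 0.5*a*(T/2)^2 = (pf-p0)/2 => a = 4*(pf-p0)/T^2
a = 4*(10.5-2.6)/6^2 = 0.8778
t = 2 is in the acceleration phase (t <= T/2).
p = p0 + 0.5*a*t^2 = 2.6 + 0.5*0.8778*2^2
= 4.3556


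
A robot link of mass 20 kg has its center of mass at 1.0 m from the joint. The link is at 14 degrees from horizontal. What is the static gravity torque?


tau = m*g*L*cos(angle)
= 20 * 9.81 * 1.0 * cos(14 deg)
= 20 * 9.81 * 1.0 * 0.9703
= 190.372 Nm


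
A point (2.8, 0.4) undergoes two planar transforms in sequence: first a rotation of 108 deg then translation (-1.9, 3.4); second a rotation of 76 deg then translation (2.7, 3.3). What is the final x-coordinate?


After transform 1:
x1 = cos(108)*2.8 - sin(108)*0.4 + -1.9 = -3.1457
y1 = sin(108)*2.8 + cos(108)*0.4 + 3.4 = 5.9394
After transform 2:
x2 = cos(76)*-3.1457 - sin(76)*5.9394 + 2.7
= -3.8239


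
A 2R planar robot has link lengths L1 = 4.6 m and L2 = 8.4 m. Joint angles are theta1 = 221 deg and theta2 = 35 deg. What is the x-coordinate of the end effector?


Convert angles to radians: theta1 = 3.8572, theta2 = 0.6109
x = L1*cos(theta1) + L2*cos(theta1+theta2)
x = -3.4717 + -2.0321
x = -5.5038


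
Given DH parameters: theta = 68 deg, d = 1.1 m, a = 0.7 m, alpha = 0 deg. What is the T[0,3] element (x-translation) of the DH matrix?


T[0,3] = a * cos(theta)
= 0.7 * cos(68 deg)
= 0.7 * 0.3746
= 0.2622


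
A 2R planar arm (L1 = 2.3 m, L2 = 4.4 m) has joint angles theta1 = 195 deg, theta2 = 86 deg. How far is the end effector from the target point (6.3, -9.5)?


End effector via forward kinematics:
x = L1*cos(t1) + L2*cos(t1+t2) = -1.3821
y = L1*sin(t1) + L2*sin(t1+t2) = -4.9144
Distance to target:
d = sqrt((6.3 - -1.3821)^2 + (-9.5 - -4.9144)^2)
= sqrt(59.0142 + 21.0273)
= 8.9466 m


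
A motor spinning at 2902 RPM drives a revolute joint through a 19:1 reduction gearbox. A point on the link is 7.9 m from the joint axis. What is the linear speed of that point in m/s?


omega_motor = 2902 * 2*pi/60 = 303.8967 rad/s
omega_joint = omega_motor / 19 = 15.9946 rad/s
v = omega_joint * r = 15.9946 * 7.9
= 126.3571 m/s


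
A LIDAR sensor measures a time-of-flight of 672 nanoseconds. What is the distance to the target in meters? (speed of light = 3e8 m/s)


tof = 672 ns = 6.72e-07 s
dist = c * tof / 2
= 3e8 * 6.72e-07 / 2
= 100.8 m


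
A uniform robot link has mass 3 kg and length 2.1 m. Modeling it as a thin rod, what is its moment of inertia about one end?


I = (1/3) * m * L^2
= (1/3) * 3 * 2.1^2
= 0.333333 * 3 * 4.41
= 4.41 kg*m^2


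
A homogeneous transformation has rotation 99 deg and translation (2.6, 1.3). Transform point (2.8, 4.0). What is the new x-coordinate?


x' = cos(theta)*px - sin(theta)*py + tx
= -0.1564*2.8 - 0.9877*4.0 + 2.6
= -1.7888


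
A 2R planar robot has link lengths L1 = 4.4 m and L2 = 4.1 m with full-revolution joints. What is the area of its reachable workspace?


r_max = L1 + L2 = 8.5 m
r_min = |L1 - L2| = 0.3 m
Area = pi*(r_max^2 - r_min^2)
= pi*(72.25 - 0.09)
= pi * 72.16
= 226.6973 m^2


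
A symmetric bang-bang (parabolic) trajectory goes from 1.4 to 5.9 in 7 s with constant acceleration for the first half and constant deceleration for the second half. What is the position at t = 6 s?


Symmetric rest-to-rest: each phase covers (pf-p0)/2 in time T/2. 0.5*a*(T/2)^2 = (pf-p0)/2 => a = 4*(pf-p0)/T^2
a = 4*(5.9-1.4)/7^2 = 0.3673
t = 6 is in the deceleration phase (t > T/2).
p = pf - 0.5*a*(T-t)^2 = 5.9 - 0.5*0.3673*1^2
= 5.7163


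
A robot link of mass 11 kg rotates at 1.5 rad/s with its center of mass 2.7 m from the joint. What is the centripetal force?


F = m * omega^2 * r
= 11 * 1.5^2 * 2.7
= 11 * 2.25 * 2.7
= 66.825 N


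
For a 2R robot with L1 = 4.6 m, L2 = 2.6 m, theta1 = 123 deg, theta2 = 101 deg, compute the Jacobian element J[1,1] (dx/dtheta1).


J[1,1] = -L1*sin(t1) - L2*sin(t1+t2)
= -4.6*sin(123) - 2.6*sin(224)
= -2.0518


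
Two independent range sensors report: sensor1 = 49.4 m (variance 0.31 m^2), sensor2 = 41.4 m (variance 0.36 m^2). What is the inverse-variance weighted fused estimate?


w1 = (1/var1) / (1/var1 + 1/var2)
   = 3.2258 / (3.2258 + 2.7778) = 0.5373
w2 = 1 - w1 = 0.4627
fused = w1*s1 + w2*s2 = 26.5433 + 19.1552
= 45.6985 m


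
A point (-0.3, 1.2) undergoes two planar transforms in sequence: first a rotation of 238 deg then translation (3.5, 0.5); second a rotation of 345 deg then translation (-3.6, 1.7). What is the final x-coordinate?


After transform 1:
x1 = cos(238)*-0.3 - sin(238)*1.2 + 3.5 = 4.6766
y1 = sin(238)*-0.3 + cos(238)*1.2 + 0.5 = 0.1185
After transform 2:
x2 = cos(345)*4.6766 - sin(345)*0.1185 + -3.6
= 0.948


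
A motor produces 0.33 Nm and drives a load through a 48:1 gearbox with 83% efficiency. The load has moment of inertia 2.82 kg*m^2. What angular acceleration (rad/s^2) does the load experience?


tau_out = tau_motor * N * eta
= 0.33 * 48 * 0.83 = 13.1472 Nm
alpha = tau_out / I = 13.1472 / 2.82
= 4.6621 rad/s^2


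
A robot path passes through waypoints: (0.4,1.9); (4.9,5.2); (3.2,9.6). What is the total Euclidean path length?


Segment lengths:
  seg1 = sqrt((4.5)^2 + (3.3)^2) = 5.5803
  seg2 = sqrt((-1.7)^2 + (4.4)^2) = 4.717
Total = 10.2973


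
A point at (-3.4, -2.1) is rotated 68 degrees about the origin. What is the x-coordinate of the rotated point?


x' = x*cos(theta) - y*sin(theta)
cos(68 deg) = 0.3746, sin(68 deg) = 0.9272
x' = -3.4 * 0.3746 - -2.1 * 0.9272
= -1.2737 - -1.9471
= 0.6734


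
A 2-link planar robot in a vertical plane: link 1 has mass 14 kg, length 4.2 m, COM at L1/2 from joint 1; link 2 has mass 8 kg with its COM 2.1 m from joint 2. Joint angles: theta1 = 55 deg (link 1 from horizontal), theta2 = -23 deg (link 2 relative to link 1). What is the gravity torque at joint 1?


Horizontal distance from joint 1 to link-1 COM:
  x_c1 = (L1/2)*cos(t1) = 2.1 * 0.5736 = 1.2045 m
Horizontal distance from joint 1 to link-2 COM:
  x_c2 = L1*cos(t1) + Lc2*cos(t1+t2)
       = 4.2*0.5736 + 2.1*0.848 = 4.1899 m
tau1 = m1*g*x_c1 + m2*g*x_c2
     = 14*9.81*1.2045 + 8*9.81*4.1899
     = 165.4275 + 328.8251
     = 494.2526 Nm


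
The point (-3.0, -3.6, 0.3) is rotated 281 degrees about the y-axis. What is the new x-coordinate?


Rotation about y-axis: x' = x*cos(theta) + z*sin(theta)
= -3.0 * 0.1908 + 0.3 * -0.9816
= -0.8669


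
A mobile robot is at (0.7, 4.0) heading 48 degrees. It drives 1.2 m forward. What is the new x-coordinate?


x_new = x0 + d*cos(theta)
= 0.7 + 1.2*cos(48)
= 0.7 + 0.803
= 1.503


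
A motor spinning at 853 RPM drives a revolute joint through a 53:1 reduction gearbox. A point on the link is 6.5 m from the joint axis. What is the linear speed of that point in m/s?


omega_motor = 853 * 2*pi/60 = 89.326 rad/s
omega_joint = omega_motor / 53 = 1.6854 rad/s
v = omega_joint * r = 1.6854 * 6.5
= 10.9551 m/s


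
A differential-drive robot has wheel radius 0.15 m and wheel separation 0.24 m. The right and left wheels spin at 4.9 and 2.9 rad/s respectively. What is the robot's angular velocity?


vR = r*wR = 0.15*4.9 = 0.735 m/s
vL = r*wL = 0.15*2.9 = 0.435 m/s
v = (vR+vL)/2 = 0.585 m/s
omega = (vR-vL)/L = 1.25 rad/s
angular velocity = 1.25 rad/s


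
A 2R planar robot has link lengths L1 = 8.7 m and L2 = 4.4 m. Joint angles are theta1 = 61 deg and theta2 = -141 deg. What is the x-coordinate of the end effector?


Convert angles to radians: theta1 = 1.0647, theta2 = -2.4609
x = L1*cos(theta1) + L2*cos(theta1+theta2)
x = 4.2178 + 0.7641
x = 4.9819


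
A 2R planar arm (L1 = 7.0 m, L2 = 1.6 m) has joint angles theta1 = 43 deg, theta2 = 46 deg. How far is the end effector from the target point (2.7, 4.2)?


End effector via forward kinematics:
x = L1*cos(t1) + L2*cos(t1+t2) = 5.1474
y = L1*sin(t1) + L2*sin(t1+t2) = 6.3737
Distance to target:
d = sqrt((2.7 - 5.1474)^2 + (4.2 - 6.3737)^2)
= sqrt(5.9898 + 4.7252)
= 3.2734 m


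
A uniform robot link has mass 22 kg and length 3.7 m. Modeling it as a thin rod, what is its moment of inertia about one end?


I = (1/3) * m * L^2
= (1/3) * 22 * 3.7^2
= 0.333333 * 22 * 13.69
= 100.3933 kg*m^2


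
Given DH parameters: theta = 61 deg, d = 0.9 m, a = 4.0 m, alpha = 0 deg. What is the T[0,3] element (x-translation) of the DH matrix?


T[0,3] = a * cos(theta)
= 4.0 * cos(61 deg)
= 4.0 * 0.4848
= 1.9392


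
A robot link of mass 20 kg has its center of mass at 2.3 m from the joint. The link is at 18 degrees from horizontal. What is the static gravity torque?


tau = m*g*L*cos(angle)
= 20 * 9.81 * 2.3 * cos(18 deg)
= 20 * 9.81 * 2.3 * 0.9511
= 429.1738 Nm


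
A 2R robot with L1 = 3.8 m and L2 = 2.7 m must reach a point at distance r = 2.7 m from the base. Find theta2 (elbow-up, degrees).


cos(theta2) = (r^2 - L1^2 - L2^2) / (2*L1*L2)
cos(theta2) = (7.29 - 14.44 - 7.29) / 20.52
cos(theta2) = -0.703704
theta2 = 134.7249 degrees


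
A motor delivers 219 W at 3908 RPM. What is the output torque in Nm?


omega = 3908 * 2*pi/60 = 409.2448 rad/s
tau = P / omega = 219 / 409.2448
= 0.5351 Nm


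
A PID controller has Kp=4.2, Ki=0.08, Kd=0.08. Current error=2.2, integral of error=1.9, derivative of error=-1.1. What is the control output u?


u = Kp*e + Ki*int(e) + Kd*de/dt
= 4.2*2.2 + 0.08*1.9 + 0.08*(-1.1)
= 9.24 + 0.152 + -0.088
= 9.304


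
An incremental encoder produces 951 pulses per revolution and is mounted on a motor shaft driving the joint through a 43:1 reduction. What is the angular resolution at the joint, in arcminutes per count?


counts per rev = 951
effective counts at joint = 951 * 43 = 40893
resolution = 360*60 / 40893
= 0.5282 arcmin/count


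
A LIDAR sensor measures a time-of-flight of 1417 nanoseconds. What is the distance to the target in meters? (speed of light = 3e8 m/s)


tof = 1417 ns = 1.417e-06 s
dist = c * tof / 2
= 3e8 * 1.417e-06 / 2
= 212.55 m


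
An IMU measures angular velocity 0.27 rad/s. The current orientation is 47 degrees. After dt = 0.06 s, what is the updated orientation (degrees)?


delta_theta = w * dt = 0.27 * 0.06 = 0.0162 rad
= 0.9282 deg
theta_new = 47 + 0.9282 = 47.9282 deg


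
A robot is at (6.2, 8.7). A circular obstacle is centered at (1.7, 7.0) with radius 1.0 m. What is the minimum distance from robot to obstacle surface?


center_dist = sqrt((6.2-1.7)^2 + (8.7-7.0)^2)
= sqrt(20.25 + 2.89)
= 4.8104
min_dist = center_dist - radius = 4.8104 - 1.0 = 3.8104 m


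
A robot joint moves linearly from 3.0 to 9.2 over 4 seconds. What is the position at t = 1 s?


s = t/T = 1/4 = 0.25
p(t) = p0 + (pf-p0)*s
= 3.0 + (9.2 - 3.0) * 0.25
= 4.55


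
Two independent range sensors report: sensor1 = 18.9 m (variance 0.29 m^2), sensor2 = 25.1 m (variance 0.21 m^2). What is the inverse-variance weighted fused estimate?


w1 = (1/var1) / (1/var1 + 1/var2)
   = 3.4483 / (3.4483 + 4.7619) = 0.42
w2 = 1 - w1 = 0.58
fused = w1*s1 + w2*s2 = 7.938 + 14.558
= 22.496 m


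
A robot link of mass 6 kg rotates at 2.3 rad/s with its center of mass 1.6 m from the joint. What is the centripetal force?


F = m * omega^2 * r
= 6 * 2.3^2 * 1.6
= 6 * 5.29 * 1.6
= 50.784 N


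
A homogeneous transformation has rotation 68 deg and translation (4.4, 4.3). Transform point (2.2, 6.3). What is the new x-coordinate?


x' = cos(theta)*px - sin(theta)*py + tx
= 0.3746*2.2 - 0.9272*6.3 + 4.4
= -0.6171


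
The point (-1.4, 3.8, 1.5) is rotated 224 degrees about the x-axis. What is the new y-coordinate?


Rotation about x-axis: y' = y*cos(theta) - z*sin(theta)
= 3.8 * -0.7193 - 1.5 * -0.6947
= -1.6915


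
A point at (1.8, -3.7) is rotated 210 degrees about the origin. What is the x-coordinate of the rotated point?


x' = x*cos(theta) - y*sin(theta)
cos(210 deg) = -0.866, sin(210 deg) = -0.5
x' = 1.8 * -0.866 - -3.7 * -0.5
= -1.5588 - 1.85
= -3.4088


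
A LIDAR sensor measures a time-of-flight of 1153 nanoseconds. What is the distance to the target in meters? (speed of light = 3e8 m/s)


tof = 1153 ns = 1.153e-06 s
dist = c * tof / 2
= 3e8 * 1.153e-06 / 2
= 172.95 m


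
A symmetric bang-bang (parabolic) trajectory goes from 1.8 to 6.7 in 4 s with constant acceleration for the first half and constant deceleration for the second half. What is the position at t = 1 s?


Symmetric rest-to-rest: each phase covers (pf-p0)/2 in time T/2. 0.5*a*(T/2)^2 = (pf-p0)/2 => a = 4*(pf-p0)/T^2
a = 4*(6.7-1.8)/4^2 = 1.225
t = 1 is in the acceleration phase (t <= T/2).
p = p0 + 0.5*a*t^2 = 1.8 + 0.5*1.225*1^2
= 2.4125


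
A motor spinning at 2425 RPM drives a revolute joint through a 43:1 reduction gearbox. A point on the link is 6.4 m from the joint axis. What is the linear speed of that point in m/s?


omega_motor = 2425 * 2*pi/60 = 253.9454 rad/s
omega_joint = omega_motor / 43 = 5.9057 rad/s
v = omega_joint * r = 5.9057 * 6.4
= 37.7965 m/s


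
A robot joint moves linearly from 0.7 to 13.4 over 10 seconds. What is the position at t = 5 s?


s = t/T = 5/10 = 0.5
p(t) = p0 + (pf-p0)*s
= 0.7 + (13.4 - 0.7) * 0.5
= 7.05


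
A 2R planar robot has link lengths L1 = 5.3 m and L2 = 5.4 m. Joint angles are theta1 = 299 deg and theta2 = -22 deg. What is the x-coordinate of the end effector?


Convert angles to radians: theta1 = 5.2185, theta2 = -0.384
x = L1*cos(theta1) + L2*cos(theta1+theta2)
x = 2.5695 + 0.6581
x = 3.2276


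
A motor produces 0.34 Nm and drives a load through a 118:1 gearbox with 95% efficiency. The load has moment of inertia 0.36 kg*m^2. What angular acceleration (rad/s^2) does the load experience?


tau_out = tau_motor * N * eta
= 0.34 * 118 * 0.95 = 38.114 Nm
alpha = tau_out / I = 38.114 / 0.36
= 105.8722 rad/s^2


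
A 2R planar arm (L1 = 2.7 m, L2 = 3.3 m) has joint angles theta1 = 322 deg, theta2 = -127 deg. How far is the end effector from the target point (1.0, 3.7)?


End effector via forward kinematics:
x = L1*cos(t1) + L2*cos(t1+t2) = -1.0599
y = L1*sin(t1) + L2*sin(t1+t2) = -2.5164
Distance to target:
d = sqrt((1.0 - -1.0599)^2 + (3.7 - -2.5164)^2)
= sqrt(4.2433 + 38.6435)
= 6.5488 m


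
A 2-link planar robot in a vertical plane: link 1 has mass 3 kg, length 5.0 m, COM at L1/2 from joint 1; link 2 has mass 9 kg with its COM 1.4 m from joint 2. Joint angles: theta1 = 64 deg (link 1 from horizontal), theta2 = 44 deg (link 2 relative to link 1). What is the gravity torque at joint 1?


Horizontal distance from joint 1 to link-1 COM:
  x_c1 = (L1/2)*cos(t1) = 2.5 * 0.4384 = 1.0959 m
Horizontal distance from joint 1 to link-2 COM:
  x_c2 = L1*cos(t1) + Lc2*cos(t1+t2)
       = 5.0*0.4384 + 1.4*-0.309 = 1.7592 m
tau1 = m1*g*x_c1 + m2*g*x_c2
     = 3*9.81*1.0959 + 9*9.81*1.7592
     = 32.2532 + 155.3226
     = 187.5757 Nm


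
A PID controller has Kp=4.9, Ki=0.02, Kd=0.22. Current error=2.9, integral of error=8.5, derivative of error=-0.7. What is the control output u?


u = Kp*e + Ki*int(e) + Kd*de/dt
= 4.9*2.9 + 0.02*8.5 + 0.22*(-0.7)
= 14.21 + 0.17 + -0.154
= 14.226


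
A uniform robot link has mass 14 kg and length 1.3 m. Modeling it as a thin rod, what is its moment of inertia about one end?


I = (1/3) * m * L^2
= (1/3) * 14 * 1.3^2
= 0.333333 * 14 * 1.69
= 7.8867 kg*m^2


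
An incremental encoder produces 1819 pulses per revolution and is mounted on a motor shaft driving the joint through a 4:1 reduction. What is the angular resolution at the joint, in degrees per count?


counts per rev = 1819
effective counts at joint = 1819 * 4 = 7276
resolution = 360 / 7276
= 0.0495 deg/count


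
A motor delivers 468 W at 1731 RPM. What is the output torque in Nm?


omega = 1731 * 2*pi/60 = 181.2699 rad/s
tau = P / omega = 468 / 181.2699
= 2.5818 Nm


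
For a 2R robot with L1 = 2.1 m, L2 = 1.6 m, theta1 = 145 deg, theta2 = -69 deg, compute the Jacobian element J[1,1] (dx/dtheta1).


J[1,1] = -L1*sin(t1) - L2*sin(t1+t2)
= -2.1*sin(145) - 1.6*sin(76)
= -2.757


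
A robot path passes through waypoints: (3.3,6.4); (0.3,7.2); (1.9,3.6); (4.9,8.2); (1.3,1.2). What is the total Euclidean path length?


Segment lengths:
  seg1 = sqrt((-3.0)^2 + (0.8)^2) = 3.1048
  seg2 = sqrt((1.6)^2 + (-3.6)^2) = 3.9395
  seg3 = sqrt((3.0)^2 + (4.6)^2) = 5.4918
  seg4 = sqrt((-3.6)^2 + (-7.0)^2) = 7.8715
Total = 20.4077


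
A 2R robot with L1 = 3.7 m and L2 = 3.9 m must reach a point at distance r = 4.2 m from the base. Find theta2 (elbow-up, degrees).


cos(theta2) = (r^2 - L1^2 - L2^2) / (2*L1*L2)
cos(theta2) = (17.64 - 13.69 - 15.21) / 28.86
cos(theta2) = -0.390159
theta2 = 112.9644 degrees


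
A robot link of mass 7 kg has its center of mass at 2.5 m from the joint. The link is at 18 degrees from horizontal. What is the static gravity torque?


tau = m*g*L*cos(angle)
= 7 * 9.81 * 2.5 * cos(18 deg)
= 7 * 9.81 * 2.5 * 0.9511
= 163.2726 Nm


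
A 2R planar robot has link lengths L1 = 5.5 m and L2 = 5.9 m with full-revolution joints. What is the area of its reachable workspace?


r_max = L1 + L2 = 11.4 m
r_min = |L1 - L2| = 0.4 m
Area = pi*(r_max^2 - r_min^2)
= pi*(129.96 - 0.16)
= pi * 129.8
= 407.7787 m^2


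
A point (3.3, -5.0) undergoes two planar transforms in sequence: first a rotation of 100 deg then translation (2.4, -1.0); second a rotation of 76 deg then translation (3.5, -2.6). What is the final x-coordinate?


After transform 1:
x1 = cos(100)*3.3 - sin(100)*-5.0 + 2.4 = 6.751
y1 = sin(100)*3.3 + cos(100)*-5.0 + -1.0 = 3.1181
After transform 2:
x2 = cos(76)*6.751 - sin(76)*3.1181 + 3.5
= 2.1077


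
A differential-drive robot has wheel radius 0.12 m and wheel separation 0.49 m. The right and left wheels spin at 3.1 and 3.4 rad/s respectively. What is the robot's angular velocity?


vR = r*wR = 0.12*3.1 = 0.372 m/s
vL = r*wL = 0.12*3.4 = 0.408 m/s
v = (vR+vL)/2 = 0.39 m/s
omega = (vR-vL)/L = -0.0735 rad/s
angular velocity = -0.0735 rad/s


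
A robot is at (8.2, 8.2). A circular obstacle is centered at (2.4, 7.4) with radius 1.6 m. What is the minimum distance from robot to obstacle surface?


center_dist = sqrt((8.2-2.4)^2 + (8.2-7.4)^2)
= sqrt(33.64 + 0.64)
= 5.8549
min_dist = center_dist - radius = 5.8549 - 1.6 = 4.2549 m


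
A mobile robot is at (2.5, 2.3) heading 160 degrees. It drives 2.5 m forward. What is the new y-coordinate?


y_new = y0 + d*sin(theta)
= 2.3 + 2.5*sin(160)
= 2.3 + 0.8551
= 3.1551


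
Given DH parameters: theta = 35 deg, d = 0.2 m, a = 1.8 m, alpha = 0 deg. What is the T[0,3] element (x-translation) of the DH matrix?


T[0,3] = a * cos(theta)
= 1.8 * cos(35 deg)
= 1.8 * 0.8192
= 1.4745


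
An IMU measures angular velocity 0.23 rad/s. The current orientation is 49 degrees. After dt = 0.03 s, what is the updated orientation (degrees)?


delta_theta = w * dt = 0.23 * 0.03 = 0.0069 rad
= 0.3953 deg
theta_new = 49 + 0.3953 = 49.3953 deg


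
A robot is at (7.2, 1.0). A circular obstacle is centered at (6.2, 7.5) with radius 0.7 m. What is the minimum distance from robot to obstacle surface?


center_dist = sqrt((7.2-6.2)^2 + (1.0-7.5)^2)
= sqrt(1.0 + 42.25)
= 6.5765
min_dist = center_dist - radius = 6.5765 - 0.7 = 5.8765 m


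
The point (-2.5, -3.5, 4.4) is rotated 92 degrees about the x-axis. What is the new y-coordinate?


Rotation about x-axis: y' = y*cos(theta) - z*sin(theta)
= -3.5 * -0.0349 - 4.4 * 0.9994
= -4.2752


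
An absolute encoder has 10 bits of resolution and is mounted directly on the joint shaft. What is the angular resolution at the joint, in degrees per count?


counts = 2^10 = 1024
resolution = 360 / 1024
= 0.3516 deg/count


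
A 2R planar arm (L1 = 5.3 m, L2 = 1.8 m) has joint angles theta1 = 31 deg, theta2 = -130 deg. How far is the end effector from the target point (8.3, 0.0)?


End effector via forward kinematics:
x = L1*cos(t1) + L2*cos(t1+t2) = 4.2614
y = L1*sin(t1) + L2*sin(t1+t2) = 0.9519
Distance to target:
d = sqrt((8.3 - 4.2614)^2 + (0.0 - 0.9519)^2)
= sqrt(16.3103 + 0.906)
= 4.1493 m


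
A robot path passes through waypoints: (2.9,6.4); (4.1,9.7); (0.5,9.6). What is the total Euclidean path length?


Segment lengths:
  seg1 = sqrt((1.2)^2 + (3.3)^2) = 3.5114
  seg2 = sqrt((-3.6)^2 + (-0.1)^2) = 3.6014
Total = 7.1128


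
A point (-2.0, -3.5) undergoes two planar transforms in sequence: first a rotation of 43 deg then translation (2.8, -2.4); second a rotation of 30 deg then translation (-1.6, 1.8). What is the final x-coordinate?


After transform 1:
x1 = cos(43)*-2.0 - sin(43)*-3.5 + 2.8 = 3.7243
y1 = sin(43)*-2.0 + cos(43)*-3.5 + -2.4 = -6.3237
After transform 2:
x2 = cos(30)*3.7243 - sin(30)*-6.3237 + -1.6
= 4.7872


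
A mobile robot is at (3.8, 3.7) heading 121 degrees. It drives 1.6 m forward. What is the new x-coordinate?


x_new = x0 + d*cos(theta)
= 3.8 + 1.6*cos(121)
= 3.8 + -0.8241
= 2.9759


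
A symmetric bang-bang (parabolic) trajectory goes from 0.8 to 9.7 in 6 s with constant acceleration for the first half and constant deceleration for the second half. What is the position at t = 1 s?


Symmetric rest-to-rest: each phase covers (pf-p0)/2 in time T/2. 0.5*a*(T/2)^2 = (pf-p0)/2 => a = 4*(pf-p0)/T^2
a = 4*(9.7-0.8)/6^2 = 0.9889
t = 1 is in the acceleration phase (t <= T/2).
p = p0 + 0.5*a*t^2 = 0.8 + 0.5*0.9889*1^2
= 1.2944


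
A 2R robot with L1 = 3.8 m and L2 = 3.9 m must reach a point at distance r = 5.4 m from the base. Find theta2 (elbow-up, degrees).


cos(theta2) = (r^2 - L1^2 - L2^2) / (2*L1*L2)
cos(theta2) = (29.16 - 14.44 - 15.21) / 29.64
cos(theta2) = -0.016532
theta2 = 90.9472 degrees


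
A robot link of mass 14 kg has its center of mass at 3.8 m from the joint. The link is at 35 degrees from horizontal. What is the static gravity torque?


tau = m*g*L*cos(angle)
= 14 * 9.81 * 3.8 * cos(35 deg)
= 14 * 9.81 * 3.8 * 0.8192
= 427.5089 Nm


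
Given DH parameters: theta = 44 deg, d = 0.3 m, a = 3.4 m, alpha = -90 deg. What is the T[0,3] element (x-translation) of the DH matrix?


T[0,3] = a * cos(theta)
= 3.4 * cos(44 deg)
= 3.4 * 0.7193
= 2.4458


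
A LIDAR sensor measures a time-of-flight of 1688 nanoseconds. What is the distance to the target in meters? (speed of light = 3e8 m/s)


tof = 1688 ns = 1.688e-06 s
dist = c * tof / 2
= 3e8 * 1.688e-06 / 2
= 253.2 m


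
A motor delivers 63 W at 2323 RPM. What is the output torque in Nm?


omega = 2323 * 2*pi/60 = 243.264 rad/s
tau = P / omega = 63 / 243.264
= 0.259 Nm


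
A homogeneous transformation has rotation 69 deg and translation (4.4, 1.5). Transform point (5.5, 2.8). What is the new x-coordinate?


x' = cos(theta)*px - sin(theta)*py + tx
= 0.3584*5.5 - 0.9336*2.8 + 4.4
= 3.757


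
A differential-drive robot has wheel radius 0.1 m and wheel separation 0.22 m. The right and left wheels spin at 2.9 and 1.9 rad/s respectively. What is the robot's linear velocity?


vR = r*wR = 0.1*2.9 = 0.29 m/s
vL = r*wL = 0.1*1.9 = 0.19 m/s
v = (vR+vL)/2 = 0.24 m/s
omega = (vR-vL)/L = 0.4545 rad/s
linear velocity = 0.24 m/s


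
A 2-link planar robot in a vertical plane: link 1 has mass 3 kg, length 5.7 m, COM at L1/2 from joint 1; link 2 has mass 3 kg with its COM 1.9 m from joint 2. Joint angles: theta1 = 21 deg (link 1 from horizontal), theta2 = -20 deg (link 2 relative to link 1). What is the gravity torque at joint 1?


Horizontal distance from joint 1 to link-1 COM:
  x_c1 = (L1/2)*cos(t1) = 2.85 * 0.9336 = 2.6607 m
Horizontal distance from joint 1 to link-2 COM:
  x_c2 = L1*cos(t1) + Lc2*cos(t1+t2)
       = 5.7*0.9336 + 1.9*0.9998 = 7.2211 m
tau1 = m1*g*x_c1 + m2*g*x_c2
     = 3*9.81*2.6607 + 3*9.81*7.2211
     = 78.3045 + 212.5175
     = 290.8221 Nm


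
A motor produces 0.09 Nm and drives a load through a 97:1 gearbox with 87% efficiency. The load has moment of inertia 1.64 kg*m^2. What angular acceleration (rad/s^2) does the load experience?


tau_out = tau_motor * N * eta
= 0.09 * 97 * 0.87 = 7.5951 Nm
alpha = tau_out / I = 7.5951 / 1.64
= 4.6312 rad/s^2


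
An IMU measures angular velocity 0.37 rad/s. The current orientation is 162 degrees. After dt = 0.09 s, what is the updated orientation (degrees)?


delta_theta = w * dt = 0.37 * 0.09 = 0.0333 rad
= 1.9079 deg
theta_new = 162 + 1.9079 = 163.9079 deg


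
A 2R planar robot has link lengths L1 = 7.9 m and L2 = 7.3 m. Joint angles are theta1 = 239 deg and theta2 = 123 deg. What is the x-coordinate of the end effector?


Convert angles to radians: theta1 = 4.1713, theta2 = 2.1468
x = L1*cos(theta1) + L2*cos(theta1+theta2)
x = -4.0688 + 7.2956
x = 3.2268


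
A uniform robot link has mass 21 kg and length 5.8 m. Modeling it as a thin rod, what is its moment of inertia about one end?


I = (1/3) * m * L^2
= (1/3) * 21 * 5.8^2
= 0.333333 * 21 * 33.64
= 235.48 kg*m^2


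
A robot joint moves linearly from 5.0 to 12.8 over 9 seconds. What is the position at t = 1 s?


s = t/T = 1/9 = 0.1111
p(t) = p0 + (pf-p0)*s
= 5.0 + (12.8 - 5.0) * 0.1111
= 5.8667


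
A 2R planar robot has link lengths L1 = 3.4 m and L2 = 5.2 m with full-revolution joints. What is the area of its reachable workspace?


r_max = L1 + L2 = 8.6 m
r_min = |L1 - L2| = 1.8 m
Area = pi*(r_max^2 - r_min^2)
= pi*(73.96 - 3.24)
= pi * 70.72
= 222.1734 m^2


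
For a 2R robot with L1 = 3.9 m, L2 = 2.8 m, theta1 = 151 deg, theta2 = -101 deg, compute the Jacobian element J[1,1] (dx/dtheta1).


J[1,1] = -L1*sin(t1) - L2*sin(t1+t2)
= -3.9*sin(151) - 2.8*sin(50)
= -4.0357


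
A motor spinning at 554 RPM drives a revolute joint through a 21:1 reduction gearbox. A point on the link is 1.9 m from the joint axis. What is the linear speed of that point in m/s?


omega_motor = 554 * 2*pi/60 = 58.0147 rad/s
omega_joint = omega_motor / 21 = 2.7626 rad/s
v = omega_joint * r = 2.7626 * 1.9
= 5.249 m/s


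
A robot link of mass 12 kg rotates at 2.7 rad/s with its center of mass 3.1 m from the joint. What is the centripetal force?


F = m * omega^2 * r
= 12 * 2.7^2 * 3.1
= 12 * 7.29 * 3.1
= 271.188 N


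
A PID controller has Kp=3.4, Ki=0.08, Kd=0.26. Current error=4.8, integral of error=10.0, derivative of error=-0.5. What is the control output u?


u = Kp*e + Ki*int(e) + Kd*de/dt
= 3.4*4.8 + 0.08*10.0 + 0.26*(-0.5)
= 16.32 + 0.8 + -0.13
= 16.99


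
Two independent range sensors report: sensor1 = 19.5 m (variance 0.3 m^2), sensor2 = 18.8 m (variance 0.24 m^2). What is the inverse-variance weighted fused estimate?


w1 = (1/var1) / (1/var1 + 1/var2)
   = 3.3333 / (3.3333 + 4.1667) = 0.4444
w2 = 1 - w1 = 0.5556
fused = w1*s1 + w2*s2 = 8.6667 + 10.4444
= 19.1111 m


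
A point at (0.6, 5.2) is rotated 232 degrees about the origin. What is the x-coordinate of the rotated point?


x' = x*cos(theta) - y*sin(theta)
cos(232 deg) = -0.6157, sin(232 deg) = -0.788
x' = 0.6 * -0.6157 - 5.2 * -0.788
= -0.3694 - -4.0977
= 3.7283


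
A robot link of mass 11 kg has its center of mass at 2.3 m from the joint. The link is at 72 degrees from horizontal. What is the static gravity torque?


tau = m*g*L*cos(angle)
= 11 * 9.81 * 2.3 * cos(72 deg)
= 11 * 9.81 * 2.3 * 0.309
= 76.6959 Nm


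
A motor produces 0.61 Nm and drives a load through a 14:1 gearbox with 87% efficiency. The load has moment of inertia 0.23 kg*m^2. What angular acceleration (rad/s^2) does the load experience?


tau_out = tau_motor * N * eta
= 0.61 * 14 * 0.87 = 7.4298 Nm
alpha = tau_out / I = 7.4298 / 0.23
= 32.3035 rad/s^2


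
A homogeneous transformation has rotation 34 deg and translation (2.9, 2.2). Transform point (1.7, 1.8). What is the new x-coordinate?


x' = cos(theta)*px - sin(theta)*py + tx
= 0.829*1.7 - 0.5592*1.8 + 2.9
= 3.3028


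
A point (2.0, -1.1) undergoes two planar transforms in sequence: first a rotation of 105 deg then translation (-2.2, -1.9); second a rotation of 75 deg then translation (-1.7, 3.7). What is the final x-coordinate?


After transform 1:
x1 = cos(105)*2.0 - sin(105)*-1.1 + -2.2 = -1.6551
y1 = sin(105)*2.0 + cos(105)*-1.1 + -1.9 = 0.3166
After transform 2:
x2 = cos(75)*-1.6551 - sin(75)*0.3166 + -1.7
= -2.4341


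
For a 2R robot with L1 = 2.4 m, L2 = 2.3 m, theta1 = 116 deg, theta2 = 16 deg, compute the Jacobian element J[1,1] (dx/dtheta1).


J[1,1] = -L1*sin(t1) - L2*sin(t1+t2)
= -2.4*sin(116) - 2.3*sin(132)
= -3.8663


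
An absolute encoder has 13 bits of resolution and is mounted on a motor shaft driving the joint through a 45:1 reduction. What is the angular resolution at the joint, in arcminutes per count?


counts = 2^13 = 8192
effective counts at joint = 8192 * 45 = 368640
resolution = 360*60 / 368640
= 0.0586 arcmin/count


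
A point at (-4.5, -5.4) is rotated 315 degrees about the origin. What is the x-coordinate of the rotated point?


x' = x*cos(theta) - y*sin(theta)
cos(315 deg) = 0.7071, sin(315 deg) = -0.7071
x' = -4.5 * 0.7071 - -5.4 * -0.7071
= -3.182 - 3.8184
= -7.0004


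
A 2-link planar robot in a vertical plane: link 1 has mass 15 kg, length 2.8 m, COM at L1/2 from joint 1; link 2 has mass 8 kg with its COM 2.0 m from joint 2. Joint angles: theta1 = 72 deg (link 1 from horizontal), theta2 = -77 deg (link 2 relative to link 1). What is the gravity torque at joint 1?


Horizontal distance from joint 1 to link-1 COM:
  x_c1 = (L1/2)*cos(t1) = 1.4 * 0.309 = 0.4326 m
Horizontal distance from joint 1 to link-2 COM:
  x_c2 = L1*cos(t1) + Lc2*cos(t1+t2)
       = 2.8*0.309 + 2.0*0.9962 = 2.8576 m
tau1 = m1*g*x_c1 + m2*g*x_c2
     = 15*9.81*0.4326 + 8*9.81*2.8576
     = 63.6606 + 224.2674
     = 287.9279 Nm


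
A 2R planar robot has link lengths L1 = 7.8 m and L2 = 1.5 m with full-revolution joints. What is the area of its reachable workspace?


r_max = L1 + L2 = 9.3 m
r_min = |L1 - L2| = 6.3 m
Area = pi*(r_max^2 - r_min^2)
= pi*(86.49 - 39.69)
= pi * 46.8
= 147.0265 m^2


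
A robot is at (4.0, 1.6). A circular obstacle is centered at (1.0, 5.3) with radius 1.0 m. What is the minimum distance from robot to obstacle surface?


center_dist = sqrt((4.0-1.0)^2 + (1.6-5.3)^2)
= sqrt(9.0 + 13.69)
= 4.7634
min_dist = center_dist - radius = 4.7634 - 1.0 = 3.7634 m


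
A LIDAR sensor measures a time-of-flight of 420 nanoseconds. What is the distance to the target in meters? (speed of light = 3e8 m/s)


tof = 420 ns = 4.2e-07 s
dist = c * tof / 2
= 3e8 * 4.2e-07 / 2
= 63.0 m


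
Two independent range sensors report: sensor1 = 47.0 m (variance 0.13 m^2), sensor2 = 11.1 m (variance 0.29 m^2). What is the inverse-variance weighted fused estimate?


w1 = (1/var1) / (1/var1 + 1/var2)
   = 7.6923 / (7.6923 + 3.4483) = 0.6905
w2 = 1 - w1 = 0.3095
fused = w1*s1 + w2*s2 = 32.4524 + 3.4357
= 35.8881 m


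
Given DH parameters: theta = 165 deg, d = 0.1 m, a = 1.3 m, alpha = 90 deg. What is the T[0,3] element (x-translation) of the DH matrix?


T[0,3] = a * cos(theta)
= 1.3 * cos(165 deg)
= 1.3 * -0.9659
= -1.2557
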